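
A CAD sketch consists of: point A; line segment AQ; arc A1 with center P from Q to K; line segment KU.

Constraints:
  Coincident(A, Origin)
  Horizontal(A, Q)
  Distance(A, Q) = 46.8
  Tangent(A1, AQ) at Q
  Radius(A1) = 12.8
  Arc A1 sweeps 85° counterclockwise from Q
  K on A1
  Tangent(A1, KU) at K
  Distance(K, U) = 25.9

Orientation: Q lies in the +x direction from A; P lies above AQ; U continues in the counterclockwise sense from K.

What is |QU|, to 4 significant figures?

40.38

On A1, Q sits at bearing -90° from P; an 85° counterclockwise sweep puts K at bearing -5°, so K = P + 12.8·(cos -5°, sin -5°) = (59.55, 11.68). Tangency of A1 to KU means the radius PK is perpendicular to KU, so KU runs along (−sin -5°, cos -5°); with |KU| = 25.9, U = (61.81, 37.49). Then |QU| = |U − Q| = 40.38.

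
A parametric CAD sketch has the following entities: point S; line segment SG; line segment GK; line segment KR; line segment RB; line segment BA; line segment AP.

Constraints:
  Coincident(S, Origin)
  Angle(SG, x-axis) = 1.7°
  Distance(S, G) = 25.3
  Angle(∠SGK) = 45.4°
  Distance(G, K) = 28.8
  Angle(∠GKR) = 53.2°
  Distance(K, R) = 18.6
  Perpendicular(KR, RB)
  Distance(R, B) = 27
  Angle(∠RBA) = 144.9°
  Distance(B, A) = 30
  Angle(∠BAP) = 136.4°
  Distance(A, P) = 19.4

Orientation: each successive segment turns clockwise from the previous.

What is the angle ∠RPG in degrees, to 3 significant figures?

14.0°

∠RBA = 144.9° gives BA at -24.8° from the x-axis; with |BA| = 30.0, A = (56.2, -9.80). ∠BAP = 136.4° gives AP at -68.4° from the x-axis; with |AP| = 19.4, P = (63.3, -27.8). Then cos ∠RPG = PR·PG / (|PR||PG|), giving 14.0°.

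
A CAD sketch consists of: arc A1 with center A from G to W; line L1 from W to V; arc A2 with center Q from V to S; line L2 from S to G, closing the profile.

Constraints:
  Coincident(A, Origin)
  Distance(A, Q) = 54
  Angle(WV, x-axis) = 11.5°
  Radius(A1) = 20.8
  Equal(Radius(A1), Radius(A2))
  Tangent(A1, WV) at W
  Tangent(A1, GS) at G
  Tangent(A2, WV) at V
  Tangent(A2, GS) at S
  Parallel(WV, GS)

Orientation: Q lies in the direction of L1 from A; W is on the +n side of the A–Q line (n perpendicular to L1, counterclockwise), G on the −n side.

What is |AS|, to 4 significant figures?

57.87

The slot axis is L1's direction at 11.5°, so u = (cos 11.5°, sin 11.5°) = (0.9799, 0.1994) and n = (−sin 11.5°, cos 11.5°) = (-0.1994, 0.9799). A is at the origin and Q lies 54.0 along u from A, so Q = 54.0·u = (52.92, 10.77). Tangency of A1 to both parallel lines with radius 20.8 puts W and G at A ± 20.8·n: W = (-4.147, 20.38), G = (4.147, -20.38). Equal radii place V and S the same way about Q: V = Q + 20.8·n = (48.77, 31.15), S = Q − 20.8·n = (57.06, -9.617). Then |AS| = |S − A| = 57.87.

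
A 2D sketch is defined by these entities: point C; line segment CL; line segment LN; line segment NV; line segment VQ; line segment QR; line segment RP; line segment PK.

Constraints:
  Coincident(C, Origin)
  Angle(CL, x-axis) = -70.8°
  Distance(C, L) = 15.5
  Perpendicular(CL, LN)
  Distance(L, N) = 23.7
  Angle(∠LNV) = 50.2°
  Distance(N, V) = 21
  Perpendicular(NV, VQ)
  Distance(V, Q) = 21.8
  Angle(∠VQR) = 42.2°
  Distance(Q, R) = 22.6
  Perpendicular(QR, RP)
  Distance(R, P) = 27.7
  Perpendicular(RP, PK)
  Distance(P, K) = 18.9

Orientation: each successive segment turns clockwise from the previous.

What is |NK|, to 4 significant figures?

39.04

C is at the origin; CL runs at -70.8° with length 15.5, so L = (5.097, -14.64). CL ⟂ LN, so LN runs at -160.8°; with |LN| = 23.7, N = (-17.28, -22.43). ∠LNV = 50.2° gives NV at 69.40° from the x-axis; with |NV| = 21.0, V = (-9.896, -2.775). NV ⟂ VQ, so VQ runs at -20.60°; with |VQ| = 21.8, Q = (10.51, -10.44). ∠VQR = 42.2° gives QR at -158.4° from the x-axis; with |QR| = 22.6, R = (-10.50, -18.76). QR ⟂ RP, so RP runs at 111.6°; with |RP| = 27.7, P = (-20.70, 6.990). RP is perpendicular to PK, so PK runs at 21.60°; with |PK| = 18.9, K = (-3.127, 13.95). Then |NK| = |K − N| = 39.04.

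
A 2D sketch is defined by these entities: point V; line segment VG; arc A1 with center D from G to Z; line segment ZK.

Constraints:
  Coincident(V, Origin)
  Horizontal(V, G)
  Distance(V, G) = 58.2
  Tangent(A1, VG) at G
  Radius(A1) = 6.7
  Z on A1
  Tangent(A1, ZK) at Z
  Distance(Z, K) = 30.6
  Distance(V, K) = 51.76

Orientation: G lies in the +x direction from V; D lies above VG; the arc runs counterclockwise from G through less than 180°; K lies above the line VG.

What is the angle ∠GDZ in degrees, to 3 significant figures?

137°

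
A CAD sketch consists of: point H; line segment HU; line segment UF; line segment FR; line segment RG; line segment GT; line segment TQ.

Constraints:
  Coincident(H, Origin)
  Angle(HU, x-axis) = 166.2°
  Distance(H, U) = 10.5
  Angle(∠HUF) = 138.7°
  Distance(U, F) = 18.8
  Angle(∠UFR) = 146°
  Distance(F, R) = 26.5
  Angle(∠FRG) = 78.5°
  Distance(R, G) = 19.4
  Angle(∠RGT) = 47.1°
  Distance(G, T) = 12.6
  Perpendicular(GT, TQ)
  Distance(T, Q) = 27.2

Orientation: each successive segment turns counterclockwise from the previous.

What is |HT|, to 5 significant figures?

35.597

H is at the origin; HU runs at 166.2° with length 10.5, so U = (-10.197, 2.5046). ∠HUF = 138.7° gives UF at -152.50° from the x-axis; with |UF| = 18.8, F = (-26.873, -6.1763). ∠UFR = 146.0° gives FR at -118.50° from the x-axis; with |FR| = 26.5, R = (-39.517, -29.465). ∠FRG = 78.5° gives RG at -17.000° from the x-axis; with |RG| = 19.4, G = (-20.965, -35.137). ∠RGT = 47.1° gives GT at 115.90° from the x-axis; with |GT| = 12.6, T = (-26.469, -23.803). Then |HT| = |T − H| = 35.597.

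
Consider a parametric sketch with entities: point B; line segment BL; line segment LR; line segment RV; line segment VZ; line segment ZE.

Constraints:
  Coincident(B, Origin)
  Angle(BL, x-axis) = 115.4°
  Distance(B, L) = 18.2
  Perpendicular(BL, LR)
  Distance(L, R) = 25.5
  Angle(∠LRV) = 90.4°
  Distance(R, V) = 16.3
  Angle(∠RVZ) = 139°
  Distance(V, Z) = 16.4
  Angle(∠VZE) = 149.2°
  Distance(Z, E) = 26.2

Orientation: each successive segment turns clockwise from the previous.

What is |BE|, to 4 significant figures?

21.34

∠RVZ = 139.0° gives VZ at -105.2° from the x-axis; with |VZ| = 16.4, Z = (18.02, -3.123). ∠VZE = 149.2° gives ZE at -136.0° from the x-axis; with |ZE| = 26.2, E = (-0.8239, -21.32). Then |BE| = |E − B| = 21.34.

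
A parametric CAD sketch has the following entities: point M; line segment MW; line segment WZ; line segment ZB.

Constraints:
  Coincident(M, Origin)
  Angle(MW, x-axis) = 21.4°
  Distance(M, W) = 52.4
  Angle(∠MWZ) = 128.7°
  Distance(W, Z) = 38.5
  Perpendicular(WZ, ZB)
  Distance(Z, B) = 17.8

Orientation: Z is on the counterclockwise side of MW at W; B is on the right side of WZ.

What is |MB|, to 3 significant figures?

92.3

M is at the origin; MW runs at 21.4° with length 52.4, so W = 52.4·(cos 21.4°, sin 21.4°) = (48.8, 19.1). ∠MWZ = 128.7°, so WZ runs at 21.4° + (180° − 128.7°) = 72.7° from the x-axis; with |WZ| = 38.5, Z = W + 38.5·(cos 72.7°, sin 72.7°) = (60.2, 55.9). WZ ⟂ ZB; with |ZB| = 17.8 on the right of WZ, B = Z + 17.8·(0.955, -0.297) = (77.2, 50.6). Then |MB| = |B − M| = 92.3.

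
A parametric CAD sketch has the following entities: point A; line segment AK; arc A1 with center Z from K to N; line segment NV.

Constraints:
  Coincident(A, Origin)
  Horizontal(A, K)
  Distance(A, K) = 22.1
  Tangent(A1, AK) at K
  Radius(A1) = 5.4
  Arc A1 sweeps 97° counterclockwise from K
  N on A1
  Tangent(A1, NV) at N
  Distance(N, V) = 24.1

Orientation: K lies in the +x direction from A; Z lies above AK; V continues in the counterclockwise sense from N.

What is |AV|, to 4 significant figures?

38.73

On A1, K sits at bearing -90° from Z; a 97° counterclockwise sweep puts N at bearing 7°, so N = Z + 5.4·(cos 7°, sin 7°) = (27.46, 6.058). Since A1 is tangent to NV there, ZN ⟂ NV, so NV runs along (−sin 7°, cos 7°); with |NV| = 24.1, V = (24.52, 29.98). Then |AV| = |V − A| = 38.73.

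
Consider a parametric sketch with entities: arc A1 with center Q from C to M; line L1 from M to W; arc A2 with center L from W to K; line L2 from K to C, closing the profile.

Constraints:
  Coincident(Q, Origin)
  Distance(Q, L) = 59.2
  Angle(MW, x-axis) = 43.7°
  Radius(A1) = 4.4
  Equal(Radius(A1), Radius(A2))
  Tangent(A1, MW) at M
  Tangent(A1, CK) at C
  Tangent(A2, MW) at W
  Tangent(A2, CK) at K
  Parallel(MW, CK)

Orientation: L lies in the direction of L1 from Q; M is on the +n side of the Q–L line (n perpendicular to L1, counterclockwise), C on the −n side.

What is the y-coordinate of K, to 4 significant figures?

37.72

The slot axis is L1's direction at 43.7°, so u = (cos 43.7°, sin 43.7°) = (0.7230, 0.6909) and n = (−sin 43.7°, cos 43.7°) = (-0.6909, 0.7230). Q is at the origin and L lies 59.2 along u from Q, so L = 59.2·u = (42.80, 40.90). Tangency of A1 to both parallel lines with radius 4.4 puts M and C at Q ± 4.4·n: M = (-3.040, 3.181), C = (3.040, -3.181). Equal radii place W and K the same way about L: W = L + 4.4·n = (39.76, 44.08), K = L − 4.4·n = (45.84, 37.72). So K.y = 37.72.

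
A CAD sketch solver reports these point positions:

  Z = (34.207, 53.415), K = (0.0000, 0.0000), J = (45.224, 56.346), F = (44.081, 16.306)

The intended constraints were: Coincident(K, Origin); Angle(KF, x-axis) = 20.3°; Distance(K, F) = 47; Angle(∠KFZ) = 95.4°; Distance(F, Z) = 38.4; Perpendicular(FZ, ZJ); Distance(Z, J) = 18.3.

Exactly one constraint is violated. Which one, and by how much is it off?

Distance(Z, J) = 18.3 — off by 6.90.

K = (0.00, 0.00) ✓; KF at 20.30° ✓; |KF| = 47.00 ✓; ∠KFZ = 95.40° ✓; |FZ| = 38.40 ✓; ∠(FZ, ZJ) = 90.00° ✓; |ZJ| = 11.40 ✗.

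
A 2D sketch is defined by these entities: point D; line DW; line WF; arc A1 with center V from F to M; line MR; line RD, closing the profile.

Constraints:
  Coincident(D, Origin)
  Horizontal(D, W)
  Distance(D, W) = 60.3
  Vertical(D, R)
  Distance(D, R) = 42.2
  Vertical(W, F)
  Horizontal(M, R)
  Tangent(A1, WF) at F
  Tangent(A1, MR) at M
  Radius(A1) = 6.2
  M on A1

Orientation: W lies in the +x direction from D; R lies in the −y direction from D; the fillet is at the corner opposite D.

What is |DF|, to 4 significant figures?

70.23

D is at the origin; DW is horizontal with |DW| = 60.3 and W on the +x side, so W = (60.30, 0.000). DR is vertical with |DR| = 42.2 and R on the −y side, so R = (0.000, -42.20). The virtual corner opposite D is at (60.30, -42.20). Since A1 is tangent to WF there, VF ⟂ WF and since A1 is tangent to MR there, VM ⟂ MR, with radius 6.2, so the center V sits 6.2 in from both sides at V = (54.10, -36.00). That places the tangent points at F = (60.30, -36.00) on WF and M = (54.10, -42.20) on MR. Then |DF| = |F − D| = 70.23.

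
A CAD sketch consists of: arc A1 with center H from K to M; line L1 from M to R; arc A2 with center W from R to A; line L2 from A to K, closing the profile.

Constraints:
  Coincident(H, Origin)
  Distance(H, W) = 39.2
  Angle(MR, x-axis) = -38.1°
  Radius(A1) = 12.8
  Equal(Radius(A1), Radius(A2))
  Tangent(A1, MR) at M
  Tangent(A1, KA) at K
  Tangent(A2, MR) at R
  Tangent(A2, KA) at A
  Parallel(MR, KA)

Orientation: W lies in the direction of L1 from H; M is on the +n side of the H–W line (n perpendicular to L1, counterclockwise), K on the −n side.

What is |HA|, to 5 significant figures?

41.237

Tangency of A1 to both parallel lines with radius 12.8 puts M and K at H ± 12.8·n: M = (7.8981, 10.073), K = (-7.8981, -10.073). Equal radii place R and A the same way about W: R = W + 12.8·n = (38.746, -14.115), A = W − 12.8·n = (22.950, -34.261). Then |HA| = |A − H| = 41.237.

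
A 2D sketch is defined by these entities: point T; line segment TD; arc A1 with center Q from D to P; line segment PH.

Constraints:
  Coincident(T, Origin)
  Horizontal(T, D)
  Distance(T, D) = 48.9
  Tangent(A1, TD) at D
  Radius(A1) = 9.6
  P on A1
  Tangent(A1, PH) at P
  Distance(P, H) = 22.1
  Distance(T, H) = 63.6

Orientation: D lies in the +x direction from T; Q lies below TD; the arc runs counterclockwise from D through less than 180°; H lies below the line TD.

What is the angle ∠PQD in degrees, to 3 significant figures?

126°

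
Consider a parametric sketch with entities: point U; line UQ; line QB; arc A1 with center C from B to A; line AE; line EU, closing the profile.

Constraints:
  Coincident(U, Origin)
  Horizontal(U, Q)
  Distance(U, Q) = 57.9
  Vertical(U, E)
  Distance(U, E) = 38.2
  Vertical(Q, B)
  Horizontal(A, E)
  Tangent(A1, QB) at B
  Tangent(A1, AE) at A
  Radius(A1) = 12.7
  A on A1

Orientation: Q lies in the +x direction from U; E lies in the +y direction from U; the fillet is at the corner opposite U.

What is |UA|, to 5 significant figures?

59.180

U is at the origin; UQ is horizontal with |UQ| = 57.9 and Q on the +x side, so Q = (57.900, 0.0000). U and E share the same x with |UE| = 38.2 and E on the +y side, so E = (0.0000, 38.200). The virtual corner opposite U is at (57.900, 38.200). The tangent condition forces CB to be normal to QB and the tangent condition forces CA to be normal to AE, with radius 12.7, so the center C sits 12.7 in from both sides at C = (45.200, 25.500). That places the tangent points at B = (57.900, 25.500) on QB and A = (45.200, 38.200) on AE. Then |UA| = |A − U| = 59.180.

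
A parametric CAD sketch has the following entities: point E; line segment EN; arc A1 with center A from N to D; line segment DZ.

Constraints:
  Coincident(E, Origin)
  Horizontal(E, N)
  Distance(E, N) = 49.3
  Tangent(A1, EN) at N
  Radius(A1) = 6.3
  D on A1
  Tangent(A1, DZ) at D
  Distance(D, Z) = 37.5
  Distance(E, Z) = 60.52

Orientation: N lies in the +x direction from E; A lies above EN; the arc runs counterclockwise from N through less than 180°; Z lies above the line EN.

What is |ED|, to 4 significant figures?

55.85

E is at the origin; EN is horizontal with |EN| = 49.3 and N on the +x side, so N = (49.30, 0.000). A1 meets EN tangentially, so AN is at right angles to EN, so A = N + (0, 6.3) = (49.30, 6.300). Since AD ⟂ DZ (tangency), |AZ| = √(6.3² + 37.5²) = 38.03 regardless of where D sits on A1. So Z lies on both circle(E, 60.52) and circle(A, 38.03); the above-EN intersection is Z = (41.96, 43.61). D is the foot of the tangent from Z: D = (55.19, 8.523).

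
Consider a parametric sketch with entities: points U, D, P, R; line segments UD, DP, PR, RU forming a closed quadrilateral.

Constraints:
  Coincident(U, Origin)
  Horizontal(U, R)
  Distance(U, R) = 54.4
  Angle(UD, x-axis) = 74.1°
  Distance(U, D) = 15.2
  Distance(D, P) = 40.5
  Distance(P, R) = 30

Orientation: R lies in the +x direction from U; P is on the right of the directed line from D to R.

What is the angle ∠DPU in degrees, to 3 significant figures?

21.4°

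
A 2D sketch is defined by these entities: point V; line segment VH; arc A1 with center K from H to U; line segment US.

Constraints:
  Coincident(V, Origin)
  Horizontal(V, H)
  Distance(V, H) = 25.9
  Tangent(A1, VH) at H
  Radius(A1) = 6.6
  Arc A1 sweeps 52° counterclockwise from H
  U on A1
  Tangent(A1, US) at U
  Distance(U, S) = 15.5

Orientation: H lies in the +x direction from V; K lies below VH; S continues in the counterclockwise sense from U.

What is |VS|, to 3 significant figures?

18.5

On A1, H sits at bearing 90° from K; a 52° counterclockwise sweep puts U at bearing 142°, so U = K + 6.6·(cos 142°, sin 142°) = (20.7, -2.54). A1 meets US tangentially, so KU is at right angles to US, so US runs along (−sin 142°, cos 142°); with |US| = 15.5, S = (11.2, -14.8). Then |VS| = |S − V| = 18.5.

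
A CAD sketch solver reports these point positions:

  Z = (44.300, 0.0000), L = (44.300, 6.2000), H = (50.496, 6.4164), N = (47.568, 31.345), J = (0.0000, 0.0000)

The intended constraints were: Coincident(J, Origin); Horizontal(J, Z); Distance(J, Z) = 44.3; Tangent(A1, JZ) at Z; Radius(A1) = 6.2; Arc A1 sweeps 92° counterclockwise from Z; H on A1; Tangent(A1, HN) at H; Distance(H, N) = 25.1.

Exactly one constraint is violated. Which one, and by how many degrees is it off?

Tangent(A1, HN) at H — off by 4.70°.

J = (0.00, 0.00) ✓; J.y = 0.00, Z.y = 0.00 ✓; |JZ| = 44.30 ✓; ∠(LZ, ZJ) = 90.00° ✓; |LZ| = 6.200 ✓; bearing(L→H) − bearing(L→Z) = 92.00° ✓; |LH| = 6.200 ✓; ∠(LH, HN) = 85.30° ✗; |HN| = 25.10 ✓.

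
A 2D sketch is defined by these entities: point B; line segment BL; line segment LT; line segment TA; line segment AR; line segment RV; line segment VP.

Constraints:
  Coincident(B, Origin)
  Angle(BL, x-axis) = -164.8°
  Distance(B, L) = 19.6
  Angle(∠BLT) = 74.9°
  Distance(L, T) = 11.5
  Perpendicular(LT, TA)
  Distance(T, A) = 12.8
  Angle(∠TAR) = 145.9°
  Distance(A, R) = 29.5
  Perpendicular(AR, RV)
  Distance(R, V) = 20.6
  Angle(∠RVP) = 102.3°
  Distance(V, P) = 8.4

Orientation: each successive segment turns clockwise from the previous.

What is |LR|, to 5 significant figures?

37.567

LT is perpendicular to TA, so TA runs at 0.10000°; with |TA| = 12.8, A = (-6.1344, 6.3834). ∠TAR = 145.9° gives AR at -34.000° from the x-axis; with |AR| = 29.5, R = (18.322, -10.113). Then |LR| = |R − L| = 37.567.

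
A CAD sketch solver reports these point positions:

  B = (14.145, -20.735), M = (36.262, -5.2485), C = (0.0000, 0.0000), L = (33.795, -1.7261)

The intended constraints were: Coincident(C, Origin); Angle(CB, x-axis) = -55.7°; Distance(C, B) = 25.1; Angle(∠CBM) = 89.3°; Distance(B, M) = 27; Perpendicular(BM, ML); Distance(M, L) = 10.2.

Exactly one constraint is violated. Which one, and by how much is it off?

Distance(M, L) = 10.2 — off by 5.90.

C = (0.00, 0.00) ✓; CB at -55.70° ✓; |CB| = 25.10 ✓; ∠CBM = 89.30° ✓; |BM| = 27.00 ✓; ∠(BM, ML) = 90.01° ✓; |ML| = 4.300 ✗.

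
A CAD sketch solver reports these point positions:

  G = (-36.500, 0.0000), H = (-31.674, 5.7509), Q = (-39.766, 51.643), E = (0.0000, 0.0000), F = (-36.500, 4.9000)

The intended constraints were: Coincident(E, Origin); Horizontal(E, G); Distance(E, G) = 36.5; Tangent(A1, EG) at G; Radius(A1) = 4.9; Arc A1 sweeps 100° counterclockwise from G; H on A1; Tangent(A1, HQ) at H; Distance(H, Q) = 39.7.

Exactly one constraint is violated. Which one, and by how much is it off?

Distance(H, Q) = 39.7 — off by 6.90.

E = (0.00, 0.00) ✓; E.y = 0.00, G.y = 0.00 ✓; |EG| = 36.50 ✓; ∠(FG, GE) = 90.00° ✓; |FG| = 4.900 ✓; bearing(F→H) − bearing(F→G) = 100.0° ✓; |FH| = 4.900 ✓; ∠(FH, HQ) = 90.00° ✓; |HQ| = 46.60 ✗.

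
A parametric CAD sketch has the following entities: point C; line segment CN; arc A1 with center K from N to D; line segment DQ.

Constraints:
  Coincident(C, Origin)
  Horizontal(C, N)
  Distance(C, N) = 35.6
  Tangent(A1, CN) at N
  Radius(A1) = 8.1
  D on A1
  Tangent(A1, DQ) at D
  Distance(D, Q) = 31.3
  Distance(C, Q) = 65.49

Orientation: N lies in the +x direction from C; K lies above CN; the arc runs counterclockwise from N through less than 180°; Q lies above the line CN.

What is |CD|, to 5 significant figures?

43.068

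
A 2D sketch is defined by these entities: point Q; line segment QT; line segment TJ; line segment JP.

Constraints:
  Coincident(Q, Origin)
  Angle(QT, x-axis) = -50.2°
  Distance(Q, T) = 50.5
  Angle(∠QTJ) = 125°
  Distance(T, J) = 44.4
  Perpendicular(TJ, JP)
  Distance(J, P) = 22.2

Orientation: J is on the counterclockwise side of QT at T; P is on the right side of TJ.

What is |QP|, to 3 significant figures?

97.1

Q is at the origin; QT runs at -50.2° with length 50.5, so T = 50.5·(cos -50.2°, sin -50.2°) = (32.3, -38.8). ∠QTJ = 125.0°, so TJ runs at -50.2° + (180° − 125.0°) = 4.80° from the x-axis; with |TJ| = 44.4, J = T + 44.4·(cos 4.80°, sin 4.80°) = (76.6, -35.1). TJ is perpendicular to JP; with |JP| = 22.2 on the right of TJ, P = J + 22.2·(0.0837, -0.996) = (78.4, -57.2). Then |QP| = |P − Q| = 97.1.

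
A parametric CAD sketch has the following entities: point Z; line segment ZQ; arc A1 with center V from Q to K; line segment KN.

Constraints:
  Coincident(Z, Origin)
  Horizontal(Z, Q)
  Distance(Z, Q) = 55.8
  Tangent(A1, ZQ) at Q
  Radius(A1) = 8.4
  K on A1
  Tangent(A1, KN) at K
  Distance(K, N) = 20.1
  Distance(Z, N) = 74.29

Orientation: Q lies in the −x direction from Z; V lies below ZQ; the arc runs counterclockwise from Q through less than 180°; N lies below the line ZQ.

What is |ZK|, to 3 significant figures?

64.1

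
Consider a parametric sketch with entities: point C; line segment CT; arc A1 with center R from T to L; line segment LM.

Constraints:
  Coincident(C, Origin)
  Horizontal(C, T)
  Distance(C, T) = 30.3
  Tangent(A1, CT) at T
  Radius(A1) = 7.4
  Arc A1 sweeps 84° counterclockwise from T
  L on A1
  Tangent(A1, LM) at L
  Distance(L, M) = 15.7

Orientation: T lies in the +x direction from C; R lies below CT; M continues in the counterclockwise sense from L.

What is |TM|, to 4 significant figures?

23.99

On A1, T sits at bearing 90° from R; an 84° counterclockwise sweep puts L at bearing 174°, so L = R + 7.4·(cos 174°, sin 174°) = (22.94, -6.626). The tangent condition forces RL to be normal to LM, so LM runs along (−sin 174°, cos 174°); with |LM| = 15.7, M = (21.30, -22.24). Then |TM| = |M − T| = 23.99.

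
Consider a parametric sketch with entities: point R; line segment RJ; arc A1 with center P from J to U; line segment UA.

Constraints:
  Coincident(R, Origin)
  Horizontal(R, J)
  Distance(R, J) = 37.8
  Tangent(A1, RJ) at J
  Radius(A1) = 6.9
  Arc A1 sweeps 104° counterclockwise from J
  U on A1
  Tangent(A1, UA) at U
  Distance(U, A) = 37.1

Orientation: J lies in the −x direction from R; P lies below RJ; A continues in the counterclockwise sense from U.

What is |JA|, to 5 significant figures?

44.626

R is at the origin; R and J share the same y with |RJ| = 37.8 and J on the −x side, so J = (-37.800, 0.0000). Tangency of A1 to RJ means the radius PJ is perpendicular to RJ, so P = J + (0, -6.9) = (-37.800, -6.9000). On A1, J sits at bearing 90° from P; a 104° counterclockwise sweep puts U at bearing 194°, so U = P + 6.9·(cos 194°, sin 194°) = (-44.495, -8.5693). A1 meets UA tangentially, so PU is at right angles to UA, so UA runs along (−sin 194°, cos 194°); with |UA| = 37.1, A = (-35.520, -44.567). Then |JA| = |A − J| = 44.626.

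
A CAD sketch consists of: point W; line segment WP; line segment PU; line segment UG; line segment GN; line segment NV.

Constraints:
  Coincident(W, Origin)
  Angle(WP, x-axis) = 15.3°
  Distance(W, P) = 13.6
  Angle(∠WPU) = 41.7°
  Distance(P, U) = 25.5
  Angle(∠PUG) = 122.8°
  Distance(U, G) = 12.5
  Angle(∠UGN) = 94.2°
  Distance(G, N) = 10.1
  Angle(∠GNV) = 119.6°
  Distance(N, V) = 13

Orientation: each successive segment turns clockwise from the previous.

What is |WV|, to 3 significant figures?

3.18

∠UGN = 94.2° gives GN at 94.0° from the x-axis; with |GN| = 10.1, N = (-14.0, -7.68). ∠GNV = 119.6° gives NV at 33.6° from the x-axis; with |NV| = 13.0, V = (-3.15, -0.484). Then |WV| = |V − W| = 3.18.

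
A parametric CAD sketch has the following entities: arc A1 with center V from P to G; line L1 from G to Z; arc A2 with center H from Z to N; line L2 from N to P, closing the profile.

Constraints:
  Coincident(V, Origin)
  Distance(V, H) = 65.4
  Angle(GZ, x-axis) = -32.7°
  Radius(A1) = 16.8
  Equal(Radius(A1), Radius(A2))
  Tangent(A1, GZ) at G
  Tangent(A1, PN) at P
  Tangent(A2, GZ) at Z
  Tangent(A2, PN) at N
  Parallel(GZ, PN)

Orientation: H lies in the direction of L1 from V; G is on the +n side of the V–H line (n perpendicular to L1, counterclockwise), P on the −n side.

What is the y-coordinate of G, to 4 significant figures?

14.14

The slot axis is L1's direction at -32.7°, so u = (cos -32.7°, sin -32.7°) = (0.8415, -0.5402) and n = (−sin -32.7°, cos -32.7°) = (0.5402, 0.8415). V is at the origin and H lies 65.4 along u from V, so H = 65.4·u = (55.03, -35.33). Tangency of A1 to both parallel lines with radius 16.8 puts G and P at V ± 16.8·n: G = (9.076, 14.14), P = (-9.076, -14.14). So G.y = 14.14.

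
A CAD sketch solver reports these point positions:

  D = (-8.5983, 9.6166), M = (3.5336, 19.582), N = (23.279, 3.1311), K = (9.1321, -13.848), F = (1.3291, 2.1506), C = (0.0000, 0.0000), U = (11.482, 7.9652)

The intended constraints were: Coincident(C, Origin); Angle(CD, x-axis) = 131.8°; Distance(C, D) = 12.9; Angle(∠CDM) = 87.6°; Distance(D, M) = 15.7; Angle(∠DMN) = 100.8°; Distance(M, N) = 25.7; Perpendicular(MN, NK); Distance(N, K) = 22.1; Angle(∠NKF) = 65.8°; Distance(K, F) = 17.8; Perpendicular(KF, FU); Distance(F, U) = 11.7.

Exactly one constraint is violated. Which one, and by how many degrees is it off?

Perpendicular(KF, FU) — off by 3.80°.

C = (0.00, 0.00) ✓; CD at 131.8° ✓; |CD| = 12.90 ✓; ∠CDM = 87.60° ✓; |DM| = 15.70 ✓; ∠DMN = 100.8° ✓; |MN| = 25.70 ✓; ∠(MN, NK) = 90.00° ✓; |NK| = 22.10 ✓; ∠NKF = 65.80° ✓; |KF| = 17.80 ✓; ∠(KF, FU) = 86.20° ✗; |FU| = 11.70 ✓.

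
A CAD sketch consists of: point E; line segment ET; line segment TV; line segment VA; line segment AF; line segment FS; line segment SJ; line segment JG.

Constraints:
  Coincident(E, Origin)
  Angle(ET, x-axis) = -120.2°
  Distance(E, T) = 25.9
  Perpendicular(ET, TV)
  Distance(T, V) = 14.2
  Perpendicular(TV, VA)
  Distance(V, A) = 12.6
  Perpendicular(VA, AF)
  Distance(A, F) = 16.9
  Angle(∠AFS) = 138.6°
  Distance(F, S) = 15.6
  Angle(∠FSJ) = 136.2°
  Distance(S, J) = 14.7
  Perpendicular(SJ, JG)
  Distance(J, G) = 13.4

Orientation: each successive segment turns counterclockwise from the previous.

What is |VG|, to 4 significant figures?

21.29

∠FSJ = 136.2° gives SJ at -125.0° from the x-axis; with |SJ| = 14.7, J = (-32.76, -25.21). SJ is perpendicular to JG, so JG runs at -35.00°; with |JG| = 13.4, G = (-21.78, -32.89). Then |VG| = |G − V| = 21.29.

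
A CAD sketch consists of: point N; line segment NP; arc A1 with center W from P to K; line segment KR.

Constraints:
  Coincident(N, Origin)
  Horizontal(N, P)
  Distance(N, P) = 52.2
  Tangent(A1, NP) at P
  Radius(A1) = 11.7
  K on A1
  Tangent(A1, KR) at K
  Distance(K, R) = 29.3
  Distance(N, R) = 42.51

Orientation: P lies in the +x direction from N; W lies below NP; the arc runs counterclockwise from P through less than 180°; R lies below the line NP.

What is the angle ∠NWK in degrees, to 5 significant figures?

15.628°

N is at the origin; NP is horizontal with |NP| = 52.2 and P on the +x side, so P = (52.200, 0.0000). Since A1 is tangent to NP there, WP ⟂ NP, so W = P + (0, -11.7) = (52.200, -11.700). Since WK ⟂ KR (tangency), |WR| = √(11.7² + 29.3²) = 31.550 regardless of where K sits on A1. So R lies on both circle(N, 42.51) and circle(W, 31.550); the below-NP intersection is R = (28.021, -31.967). K is the foot of the tangent from R: K = (41.895, -6.1601).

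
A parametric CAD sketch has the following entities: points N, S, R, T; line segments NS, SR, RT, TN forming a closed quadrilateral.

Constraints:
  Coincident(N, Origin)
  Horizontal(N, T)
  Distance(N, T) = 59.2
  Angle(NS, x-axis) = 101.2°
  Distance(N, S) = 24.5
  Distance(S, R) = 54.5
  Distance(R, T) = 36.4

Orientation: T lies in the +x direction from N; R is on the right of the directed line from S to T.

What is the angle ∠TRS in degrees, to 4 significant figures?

95.40°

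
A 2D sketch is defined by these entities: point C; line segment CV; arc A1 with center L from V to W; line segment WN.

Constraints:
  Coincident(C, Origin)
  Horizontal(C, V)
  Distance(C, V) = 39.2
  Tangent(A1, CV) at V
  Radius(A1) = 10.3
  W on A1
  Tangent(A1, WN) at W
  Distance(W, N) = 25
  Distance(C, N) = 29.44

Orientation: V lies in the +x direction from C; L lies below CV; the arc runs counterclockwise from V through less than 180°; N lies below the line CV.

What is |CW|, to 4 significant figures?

31.14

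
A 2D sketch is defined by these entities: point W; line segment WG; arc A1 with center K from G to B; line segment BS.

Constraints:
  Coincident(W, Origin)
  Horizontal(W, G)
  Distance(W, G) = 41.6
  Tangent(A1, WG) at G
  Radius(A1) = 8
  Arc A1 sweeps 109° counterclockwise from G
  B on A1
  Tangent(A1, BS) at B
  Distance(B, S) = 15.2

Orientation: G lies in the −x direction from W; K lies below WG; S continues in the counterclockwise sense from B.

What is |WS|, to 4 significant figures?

50.78

W is at the origin; W and G share the same y with |WG| = 41.6 and G on the −x side, so G = (-41.60, 0.000). Tangency of A1 to WG means the radius KG is perpendicular to WG, so K = G + (0, -8) = (-41.60, -8.000). On A1, G sits at bearing 90° from K; a 109° counterclockwise sweep puts B at bearing 199°, so B = K + 8.0·(cos 199°, sin 199°) = (-49.16, -10.60). A1 meets BS tangentially, so KB is at right angles to BS, so BS runs along (−sin 199°, cos 199°); with |BS| = 15.2, S = (-44.22, -24.98). Then |WS| = |S − W| = 50.78.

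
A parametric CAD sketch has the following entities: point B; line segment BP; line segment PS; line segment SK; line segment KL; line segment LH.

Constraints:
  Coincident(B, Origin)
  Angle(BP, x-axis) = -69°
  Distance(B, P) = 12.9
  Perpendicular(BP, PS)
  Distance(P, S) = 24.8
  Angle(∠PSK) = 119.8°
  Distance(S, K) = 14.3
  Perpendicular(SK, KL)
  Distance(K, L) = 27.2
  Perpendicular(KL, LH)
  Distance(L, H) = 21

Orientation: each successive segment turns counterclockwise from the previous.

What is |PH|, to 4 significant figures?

7.993

The perpendicularity gives KL at right angles to SK, so KL runs at 171.2°; with |KL| = 27.2, L = (3.084, 15.14). The perpendicularity gives LH at right angles to KL, so LH runs at -98.80°; with |LH| = 21.0, H = (-0.1291, -5.616). Then |PH| = |H − P| = 7.993.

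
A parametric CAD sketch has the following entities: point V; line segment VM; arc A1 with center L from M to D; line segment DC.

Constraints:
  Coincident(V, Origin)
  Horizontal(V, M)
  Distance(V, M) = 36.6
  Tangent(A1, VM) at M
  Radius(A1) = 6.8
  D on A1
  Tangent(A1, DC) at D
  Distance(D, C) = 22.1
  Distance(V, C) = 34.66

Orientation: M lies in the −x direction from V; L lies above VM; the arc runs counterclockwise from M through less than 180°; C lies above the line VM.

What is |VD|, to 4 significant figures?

30.50

V is at the origin; VM is horizontal with |VM| = 36.6 and M on the −x side, so M = (-36.60, 0.000). A1 meets VM tangentially, so LM is at right angles to VM, so L = M + (0, 6.8) = (-36.60, 6.800). Since LD ⟂ DC (tangency), |LC| = √(6.8² + 22.1²) = 23.12 regardless of where D sits on A1. So C lies on both circle(V, 34.66) and circle(L, 23.12); the above-VM intersection is C = (-23.27, 25.69). D is the foot of the tangent from C: D = (-30.14, 4.686).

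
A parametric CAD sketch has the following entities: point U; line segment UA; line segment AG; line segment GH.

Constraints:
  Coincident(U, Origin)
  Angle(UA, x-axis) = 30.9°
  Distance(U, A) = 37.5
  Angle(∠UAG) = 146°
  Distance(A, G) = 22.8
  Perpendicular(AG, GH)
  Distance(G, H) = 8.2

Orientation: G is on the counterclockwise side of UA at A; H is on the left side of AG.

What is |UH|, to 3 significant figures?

55.4

∠UAG = 146.0°, so AG runs at 30.9° + (180° − 146.0°) = 64.9° from the x-axis; with |AG| = 22.8, G = A + 22.8·(cos 64.9°, sin 64.9°) = (41.8, 39.9). The perpendicularity gives GH at right angles to AG; with |GH| = 8.2 on the left of AG, H = G + 8.2·(-0.906, 0.424) = (34.4, 43.4). Then |UH| = |H − U| = 55.4.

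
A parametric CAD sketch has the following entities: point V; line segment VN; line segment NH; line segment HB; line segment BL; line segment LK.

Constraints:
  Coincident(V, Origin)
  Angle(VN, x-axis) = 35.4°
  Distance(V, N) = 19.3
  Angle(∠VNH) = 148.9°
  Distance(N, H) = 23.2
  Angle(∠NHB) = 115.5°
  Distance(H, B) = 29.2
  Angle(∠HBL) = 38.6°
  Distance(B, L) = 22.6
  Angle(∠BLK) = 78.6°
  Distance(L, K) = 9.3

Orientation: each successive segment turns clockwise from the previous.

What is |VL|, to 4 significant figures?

32.62

V is at the origin; VN runs at 35.4° with length 19.3, so N = (15.73, 11.18). ∠VNH = 148.9° gives NH at 4.300° from the x-axis; with |NH| = 23.2, H = (38.87, 12.92). ∠NHB = 115.5° gives HB at -60.20° from the x-axis; with |HB| = 29.2, B = (53.38, -12.42). ∠HBL = 38.6° gives BL at 158.4° from the x-axis; with |BL| = 22.6, L = (32.37, -4.100). Then |VL| = |L − V| = 32.62.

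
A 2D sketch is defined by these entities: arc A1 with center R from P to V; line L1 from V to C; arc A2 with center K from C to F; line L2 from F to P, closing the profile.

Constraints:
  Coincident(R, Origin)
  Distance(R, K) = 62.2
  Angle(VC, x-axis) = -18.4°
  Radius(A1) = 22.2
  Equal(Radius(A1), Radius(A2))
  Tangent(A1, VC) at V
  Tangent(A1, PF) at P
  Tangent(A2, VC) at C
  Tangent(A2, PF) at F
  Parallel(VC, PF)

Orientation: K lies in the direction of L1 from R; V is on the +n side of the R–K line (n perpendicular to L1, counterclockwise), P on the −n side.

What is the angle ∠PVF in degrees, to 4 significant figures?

54.48°

The slot axis is L1's direction at -18.4°, so u = (cos -18.4°, sin -18.4°) = (0.9489, -0.3156) and n = (−sin -18.4°, cos -18.4°) = (0.3156, 0.9489). R is at the origin and K lies 62.2 along u from R, so K = 62.2·u = (59.02, -19.63). Tangency of A1 to both parallel lines with radius 22.2 puts V and P at R ± 22.2·n: V = (7.007, 21.07), P = (-7.007, -21.07). Equal radii place C and F the same way about K: C = K + 22.2·n = (66.03, 1.432), F = K − 22.2·n = (52.01, -40.70). Then cos ∠PVF = VP·VF / (|VP||VF|), giving 54.48°.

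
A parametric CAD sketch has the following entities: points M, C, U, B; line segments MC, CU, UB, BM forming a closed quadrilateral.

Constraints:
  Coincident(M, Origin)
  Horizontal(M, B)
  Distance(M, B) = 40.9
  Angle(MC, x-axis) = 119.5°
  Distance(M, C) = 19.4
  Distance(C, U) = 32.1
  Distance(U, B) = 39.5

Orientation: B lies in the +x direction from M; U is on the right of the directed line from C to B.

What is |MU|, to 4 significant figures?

12.94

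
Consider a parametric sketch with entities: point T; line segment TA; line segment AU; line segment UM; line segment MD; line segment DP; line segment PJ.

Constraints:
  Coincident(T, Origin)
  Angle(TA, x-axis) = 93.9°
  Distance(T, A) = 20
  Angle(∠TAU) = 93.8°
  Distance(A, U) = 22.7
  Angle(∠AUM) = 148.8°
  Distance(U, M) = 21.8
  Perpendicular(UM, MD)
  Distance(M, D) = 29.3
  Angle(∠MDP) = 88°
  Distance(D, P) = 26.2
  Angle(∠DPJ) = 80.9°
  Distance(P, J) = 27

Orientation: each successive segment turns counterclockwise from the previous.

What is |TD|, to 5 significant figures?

32.013

T is at the origin; TA runs at 93.9° with length 20.0, so A = (-1.3603, 19.954). ∠TAU = 93.8° gives AU at -179.90° from the x-axis; with |AU| = 22.7, U = (-24.060, 19.914). ∠AUM = 148.8° gives UM at -148.70° from the x-axis; with |UM| = 21.8, M = (-42.687, 8.5885). The perpendicularity gives MD at right angles to UM, so MD runs at -58.700°; with |MD| = 29.3, D = (-27.466, -16.447). Then |TD| = |D − T| = 32.013.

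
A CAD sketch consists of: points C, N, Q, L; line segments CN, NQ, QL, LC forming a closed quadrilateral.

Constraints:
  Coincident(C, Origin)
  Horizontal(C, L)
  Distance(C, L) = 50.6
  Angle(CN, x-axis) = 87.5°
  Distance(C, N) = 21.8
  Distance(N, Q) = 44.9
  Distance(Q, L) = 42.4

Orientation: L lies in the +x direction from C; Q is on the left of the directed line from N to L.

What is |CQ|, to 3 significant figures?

58.5

Checks: |NQ| = 44.90 ✓; |QL| = 42.40 ✓.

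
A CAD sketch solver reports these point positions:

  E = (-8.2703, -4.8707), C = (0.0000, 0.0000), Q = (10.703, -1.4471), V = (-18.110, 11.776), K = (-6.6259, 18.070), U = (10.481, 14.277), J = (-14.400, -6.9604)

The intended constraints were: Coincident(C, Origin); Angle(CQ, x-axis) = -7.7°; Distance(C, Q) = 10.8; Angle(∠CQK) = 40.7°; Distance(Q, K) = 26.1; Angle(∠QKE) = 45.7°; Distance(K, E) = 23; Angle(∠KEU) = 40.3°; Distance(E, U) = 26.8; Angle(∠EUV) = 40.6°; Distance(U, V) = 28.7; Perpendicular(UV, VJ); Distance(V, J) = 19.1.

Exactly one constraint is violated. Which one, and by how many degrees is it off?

Perpendicular(UV, VJ) — off by 6.20°.

C = (0.00, 0.00) ✓; CQ at -7.700° ✓; |CQ| = 10.80 ✓; ∠CQK = 40.70° ✓; |QK| = 26.10 ✓; ∠QKE = 45.70° ✓; |KE| = 23.00 ✓; ∠KEU = 40.30° ✓; |EU| = 26.80 ✓; ∠EUV = 40.60° ✓; |UV| = 28.70 ✓; ∠(UV, VJ) = 96.20° ✗; |VJ| = 19.10 ✓.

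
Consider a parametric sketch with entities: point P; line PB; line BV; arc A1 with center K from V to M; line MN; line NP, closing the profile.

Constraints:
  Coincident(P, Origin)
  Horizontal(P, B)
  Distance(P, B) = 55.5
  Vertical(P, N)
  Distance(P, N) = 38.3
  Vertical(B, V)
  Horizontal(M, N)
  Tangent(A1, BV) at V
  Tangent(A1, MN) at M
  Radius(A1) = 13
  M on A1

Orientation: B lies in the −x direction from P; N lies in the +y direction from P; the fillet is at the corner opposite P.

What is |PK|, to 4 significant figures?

49.46

P is at the origin; PB is horizontal with |PB| = 55.5 and B on the −x side, so B = (-55.50, 0.000). PN is vertical with |PN| = 38.3 and N on the +y side, so N = (0.000, 38.30). The virtual corner opposite P is at (-55.50, 38.30). Since A1 is tangent to BV there, KV ⟂ BV and A1 meets MN tangentially, so KM is at right angles to MN, with radius 13.0, so the center K sits 13.0 in from both sides at K = (-42.50, 25.30). Then |PK| = |K − P| = 49.46.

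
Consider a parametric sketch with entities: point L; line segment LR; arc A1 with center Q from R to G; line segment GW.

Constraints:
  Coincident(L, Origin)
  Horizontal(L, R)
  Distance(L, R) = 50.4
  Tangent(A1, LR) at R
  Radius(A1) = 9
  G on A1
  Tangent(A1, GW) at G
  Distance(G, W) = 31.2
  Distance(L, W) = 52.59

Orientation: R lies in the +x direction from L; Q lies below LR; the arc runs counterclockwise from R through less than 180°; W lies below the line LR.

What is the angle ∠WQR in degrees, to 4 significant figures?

154.0°

Checks: |QG| = 9.000 ✓; ∠(QG, GW) = 90.00° ✓; |GW| = 31.20 ✓; |LW| = 52.59 ✓.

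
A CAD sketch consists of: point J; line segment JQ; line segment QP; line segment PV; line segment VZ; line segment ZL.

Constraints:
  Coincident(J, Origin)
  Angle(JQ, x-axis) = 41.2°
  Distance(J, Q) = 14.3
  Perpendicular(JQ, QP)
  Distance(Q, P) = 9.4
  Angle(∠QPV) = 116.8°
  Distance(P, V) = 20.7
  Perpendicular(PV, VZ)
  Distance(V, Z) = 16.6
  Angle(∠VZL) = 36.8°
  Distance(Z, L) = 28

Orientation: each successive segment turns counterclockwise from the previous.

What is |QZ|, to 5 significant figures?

26.255

J is at the origin; JQ runs at 41.2° with length 14.3, so Q = (10.760, 9.4193). JQ ⟂ QP, so QP runs at 131.20°; with |QP| = 9.4, P = (4.5679, 16.492). ∠QPV = 116.8° gives PV at -165.60° from the x-axis; with |PV| = 20.7, V = (-15.482, 11.344). PV is perpendicular to VZ, so VZ runs at -75.600°; with |VZ| = 16.6, Z = (-11.354, -4.7344). Then |QZ| = |Z − Q| = 26.255.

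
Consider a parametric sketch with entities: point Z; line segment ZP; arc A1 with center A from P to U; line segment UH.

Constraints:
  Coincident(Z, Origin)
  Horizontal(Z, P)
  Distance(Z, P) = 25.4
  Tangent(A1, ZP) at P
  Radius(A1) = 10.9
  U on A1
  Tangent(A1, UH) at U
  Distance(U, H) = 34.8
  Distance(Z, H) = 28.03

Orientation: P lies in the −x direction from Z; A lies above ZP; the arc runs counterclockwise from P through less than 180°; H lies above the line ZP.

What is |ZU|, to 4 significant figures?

18.12

Z is at the origin; Z and P share the same y with |ZP| = 25.4 and P on the −x side, so P = (-25.40, 0.000). Since A1 is tangent to ZP there, AP ⟂ ZP, so A = P + (0, 10.9) = (-25.40, 10.90). Since AU ⟂ UH (tangency), |AH| = √(10.9² + 34.8²) = 36.47 regardless of where U sits on A1. So H lies on both circle(Z, 28.03) and circle(A, 36.47); the above-ZP intersection is H = (7.288, 27.07). U is the foot of the tangent from H: U = (-17.87, 3.020).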